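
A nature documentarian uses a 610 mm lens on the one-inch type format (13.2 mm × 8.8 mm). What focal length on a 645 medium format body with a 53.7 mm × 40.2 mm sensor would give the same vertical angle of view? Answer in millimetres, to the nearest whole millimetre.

2787 mm

Equal angle of view means equal height/f ratio, so f₂ = f₁ · (height₂/height₁) = 610 × 40.2/8.8.
f₂ = 610 × 4.56818 ≈ 2786.591 mm.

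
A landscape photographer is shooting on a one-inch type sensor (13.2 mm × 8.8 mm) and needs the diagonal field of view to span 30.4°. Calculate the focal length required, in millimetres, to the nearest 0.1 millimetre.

Sensor diagonal = √(13.2² + 8.8²) = √251.6800 ≈ 15.8644 mm.
From α = 2·arctan(d/2f) we get f = d / (2·tan(α/2)).
With d = 15.8644 mm and α/2 = 15.2°, tan(α/2) ≈ 0.27169, so f ≈ 15.8644 / 0.54339 ≈ 29.1954 mm.

29.2 mm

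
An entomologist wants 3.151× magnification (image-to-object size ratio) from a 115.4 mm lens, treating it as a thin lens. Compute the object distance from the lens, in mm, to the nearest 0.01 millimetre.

152.02 mm

With m = dᵢ/dₒ and 1/f = 1/dₒ + 1/dᵢ, substituting dᵢ = m·dₒ gives 1/f = (1 + 1/m)/dₒ, hence dₒ = f·(1 + 1/m).
dₒ = 115.4 × (1 + 1/3.151) = 115.4 × 1.31736 ≈ 152.023 mm.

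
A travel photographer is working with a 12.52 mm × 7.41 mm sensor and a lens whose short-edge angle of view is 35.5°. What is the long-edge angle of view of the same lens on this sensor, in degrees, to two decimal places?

From the short-edge AOV: f = 7.41 / (2·tan(17.75°)) = 7.41 / 0.64021 ≈ 11.5744 mm.
Long-edge AOV = 2·arctan(12.52 / (2 × 11.5744)) = 2·arctan(0.54085) ≈ 56.8133°.

56.81°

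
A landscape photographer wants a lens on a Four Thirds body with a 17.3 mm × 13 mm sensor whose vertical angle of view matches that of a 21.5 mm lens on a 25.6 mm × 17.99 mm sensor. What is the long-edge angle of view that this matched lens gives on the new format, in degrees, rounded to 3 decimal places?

Equal vertical AOV ⇒ f₂ = f₁ · 13/17.99 = 21.5 × 0.72262 ≈ 15.5364 mm.
Long-edge AOV on the new format = 2·arctan(17.3 / (2 × 15.5364)) = 2·arctan(0.55676) ≈ 58.2143°.

58.214°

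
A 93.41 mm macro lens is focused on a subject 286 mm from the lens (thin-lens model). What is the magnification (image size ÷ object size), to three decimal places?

Thin lens: 1/f = 1/dₒ + 1/dᵢ → 1/dᵢ = 1/93.41 − 1/286 = 0.0072090 mm⁻¹, so dᵢ ≈ 138.7157 mm.
Magnification m = dᵢ/dₒ = 138.7157/286 ≈ 0.48502.

0.485×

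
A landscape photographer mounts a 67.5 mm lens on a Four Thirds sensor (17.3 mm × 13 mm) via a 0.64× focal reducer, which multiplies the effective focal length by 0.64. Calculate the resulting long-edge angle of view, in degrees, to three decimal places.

Effective focal length f = 67.5 × 0.64 = 43.2 mm.
α = 2·arctan(17.3 / (2 × 43.2)) = 2·arctan(0.20023) ≈ 22.6454°.

22.645°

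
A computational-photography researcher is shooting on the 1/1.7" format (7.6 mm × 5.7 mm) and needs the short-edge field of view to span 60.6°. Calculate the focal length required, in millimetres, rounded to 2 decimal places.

4.88 mm

From α = 2·arctan(h/2f) we get f = h / (2·tan(α/2)).
With h = 5.7 mm and α/2 = 30.3°, tan(α/2) ≈ 0.58435, so f ≈ 5.7 / 1.16871 ≈ 4.8772 mm.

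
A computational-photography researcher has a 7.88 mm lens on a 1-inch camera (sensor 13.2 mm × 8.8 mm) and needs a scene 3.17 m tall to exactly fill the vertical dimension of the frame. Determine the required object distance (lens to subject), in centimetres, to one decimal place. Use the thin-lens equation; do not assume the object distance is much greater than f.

284.6 cm

W: 3.17 m = 3170 mm.
Magnification m = h/W = dᵢ/dₒ; combined with 1/f = 1/dₒ + 1/dᵢ this gives dₒ = f·(1 + W/h).
dₒ = 7.88 mm × (1 + 3170/8.8) = 7.88 × 361.2273 ≈ 2846.471 mm = 284.647 cm.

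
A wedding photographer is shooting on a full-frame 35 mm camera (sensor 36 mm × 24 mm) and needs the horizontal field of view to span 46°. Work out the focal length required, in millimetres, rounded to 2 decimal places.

From α = 2·arctan(w/2f) we get f = w / (2·tan(α/2)).
With w = 36 mm and α/2 = 23°, tan(α/2) ≈ 0.42447, so f ≈ 36 / 0.84895 ≈ 42.4053 mm.

42.41 mm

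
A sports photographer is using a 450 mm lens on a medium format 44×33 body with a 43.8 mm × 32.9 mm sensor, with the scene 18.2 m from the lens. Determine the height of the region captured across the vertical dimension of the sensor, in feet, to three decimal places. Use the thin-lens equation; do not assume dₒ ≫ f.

dₒ: 18.2 m = 18200 mm.
Similar triangles through the lens centre give W/dₒ = h/dᵢ; with 1/f = 1/dₒ + 1/dᵢ this gives W = h·(dₒ − f)/f.
W = 32.9 mm × (18200 − 450) / 450 = 32.9 × 39.4444 ≈ 1297.722 mm = 1297.722/304.8 ft = 4.25762 ft.

4.258 ft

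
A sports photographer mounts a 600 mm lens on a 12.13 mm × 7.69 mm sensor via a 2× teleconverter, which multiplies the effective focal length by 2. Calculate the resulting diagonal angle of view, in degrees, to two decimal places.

Effective focal length f = 600 × 2 = 1200 mm.
Sensor diagonal = √(12.13² + 7.69²) = √206.2730 ≈ 14.3622 mm.
α = 2·arctan(14.362 / (2 × 1200)) = 2·arctan(0.00598) ≈ 0.6857°.

0.69°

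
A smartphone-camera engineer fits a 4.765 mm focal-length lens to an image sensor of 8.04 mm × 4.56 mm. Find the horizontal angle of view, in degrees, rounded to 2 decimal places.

80.31°

Angle of view α = 2·arctan(w/2f) with w = 8.04 mm and f = 4.765 mm.
w/2f = 0.84365; arctan(0.84365) ≈ 40.1527°, so α ≈ 80.3054°.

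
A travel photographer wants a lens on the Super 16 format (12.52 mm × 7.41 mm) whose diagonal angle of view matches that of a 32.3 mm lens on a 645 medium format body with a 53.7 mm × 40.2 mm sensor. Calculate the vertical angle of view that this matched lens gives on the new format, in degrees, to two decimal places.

55.75°

Sensor diagonal = √(53.7² + 40.2²) = √4499.7300 ≈ 67.0800 mm.
Sensor diagonal = √(12.52² + 7.41²) = √211.6585 ≈ 14.5485 mm.
Equal diagonal AOV ⇒ f₂ = f₁ · 14.5485/67.0800 = 32.3 × 0.21688 ≈ 7.0053 mm.
Vertical AOV on the new format = 2·arctan(7.41 / (2 × 7.0053)) = 2·arctan(0.52888) ≈ 55.7474°.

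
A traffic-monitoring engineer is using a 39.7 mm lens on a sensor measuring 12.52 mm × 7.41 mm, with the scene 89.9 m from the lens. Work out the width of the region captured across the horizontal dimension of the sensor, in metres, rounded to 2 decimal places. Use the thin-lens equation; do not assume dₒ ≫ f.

dₒ: 89.9 m = 89900 mm.
Similar triangles through the lens centre give W/dₒ = w/dᵢ; with 1/f = 1/dₒ + 1/dᵢ this gives W = w·(dₒ − f)/f.
W = 12.52 mm × (89900 − 39.7) / 39.7 = 12.52 × 2263.4836 ≈ 28338.815 mm = 28.3388 m.

28.34 m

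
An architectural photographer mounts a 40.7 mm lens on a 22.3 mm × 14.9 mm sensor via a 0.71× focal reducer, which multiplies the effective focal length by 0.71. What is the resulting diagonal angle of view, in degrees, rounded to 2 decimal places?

49.79°

Effective focal length f = 40.7 × 0.71 = 28.897 mm.
Sensor diagonal = √(22.3² + 14.9²) = √719.3000 ≈ 26.8198 mm.
α = 2·arctan(26.820 / (2 × 28.897)) = 2·arctan(0.46406) ≈ 49.7881°.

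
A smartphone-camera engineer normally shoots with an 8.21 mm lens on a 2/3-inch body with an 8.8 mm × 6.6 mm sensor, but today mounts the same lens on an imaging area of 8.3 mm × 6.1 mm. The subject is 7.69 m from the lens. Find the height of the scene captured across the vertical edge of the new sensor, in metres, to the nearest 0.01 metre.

5.71 m

The focal length stays 8.21 mm; the relevant sensor dimension is now h = 6.1 mm. Object distance dₒ = 7.69 m = 7690 mm.
Thin-lens field height W = h·(dₒ − f)/f = 6.1 × (7690 − 8.21)/8.21 ≈ 5707.542 mm = 5.70754 m.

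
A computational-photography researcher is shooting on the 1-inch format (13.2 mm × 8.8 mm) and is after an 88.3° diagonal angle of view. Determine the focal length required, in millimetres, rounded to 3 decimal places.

Sensor diagonal = √(13.2² + 8.8²) = √251.6800 ≈ 15.8644 mm.
From α = 2·arctan(d/2f) we get f = d / (2·tan(α/2)).
With d = 15.8644 mm and α/2 = 44.15°, tan(α/2) ≈ 0.97076, so f ≈ 15.8644 / 1.94152 ≈ 8.1711 mm.

8.171 mm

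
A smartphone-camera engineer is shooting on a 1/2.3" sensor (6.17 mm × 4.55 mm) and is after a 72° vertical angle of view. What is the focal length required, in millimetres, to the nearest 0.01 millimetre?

3.13 mm

From α = 2·arctan(h/2f) we get f = h / (2·tan(α/2)).
With h = 4.55 mm and α/2 = 36°, tan(α/2) ≈ 0.72654, so f ≈ 4.55 / 1.45309 ≈ 3.1313 mm.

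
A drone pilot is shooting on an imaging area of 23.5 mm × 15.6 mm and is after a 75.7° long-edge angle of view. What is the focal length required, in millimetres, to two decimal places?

15.12 mm

From α = 2·arctan(w/2f) we get f = w / (2·tan(α/2)).
With w = 23.5 mm and α/2 = 37.85°, tan(α/2) ≈ 0.77708, so f ≈ 23.5 / 1.55416 ≈ 15.1207 mm.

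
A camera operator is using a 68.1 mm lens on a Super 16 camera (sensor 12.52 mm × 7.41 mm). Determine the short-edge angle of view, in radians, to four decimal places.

0.1087 rad

Angle of view α = 2·arctan(h/2f) with h = 7.41 mm and f = 68.1 mm.
h/2f = 0.05441; arctan(0.05441) ≈ 0.0544 rad, so α ≈ 0.1087 rad.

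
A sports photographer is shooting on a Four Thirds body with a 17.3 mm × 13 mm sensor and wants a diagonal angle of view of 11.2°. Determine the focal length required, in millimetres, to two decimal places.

Sensor diagonal = √(17.3² + 13²) = √468.2900 ≈ 21.6400 mm.
From α = 2·arctan(d/2f) we get f = d / (2·tan(α/2)).
With d = 21.6400 mm and α/2 = 5.6°, tan(α/2) ≈ 0.09805, so f ≈ 21.6400 / 0.19610 ≈ 110.3509 mm.

110.35 mm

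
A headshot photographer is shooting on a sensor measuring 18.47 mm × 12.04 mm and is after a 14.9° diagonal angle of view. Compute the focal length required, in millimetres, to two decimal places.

Sensor diagonal = √(18.47² + 12.04²) = √486.1025 ≈ 22.0477 mm.
From α = 2·arctan(d/2f) we get f = d / (2·tan(α/2)).
With d = 22.0477 mm and α/2 = 7.45°, tan(α/2) ≈ 0.13076, so f ≈ 22.0477 / 0.26153 ≈ 84.3030 mm.

84.30 mm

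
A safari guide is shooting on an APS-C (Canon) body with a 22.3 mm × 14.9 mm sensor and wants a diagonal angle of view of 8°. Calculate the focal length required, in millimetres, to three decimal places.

Sensor diagonal = √(22.3² + 14.9²) = √719.3000 ≈ 26.8198 mm.
From α = 2·arctan(d/2f) we get f = d / (2·tan(α/2)).
With d = 26.8198 mm and α/2 = 4°, tan(α/2) ≈ 0.06993, so f ≈ 26.8198 / 0.13985 ≈ 191.7703 mm.

191.770 mm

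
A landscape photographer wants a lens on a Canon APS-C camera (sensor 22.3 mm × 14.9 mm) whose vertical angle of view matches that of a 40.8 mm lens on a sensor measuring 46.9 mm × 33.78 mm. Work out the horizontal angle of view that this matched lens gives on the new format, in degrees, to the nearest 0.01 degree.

Equal vertical AOV ⇒ f₂ = f₁ · 14.9/33.78 = 40.8 × 0.44109 ≈ 17.9964 mm.
Horizontal AOV on the new format = 2·arctan(22.3 / (2 × 17.9964)) = 2·arctan(0.61957) ≈ 63.5620°.

63.56°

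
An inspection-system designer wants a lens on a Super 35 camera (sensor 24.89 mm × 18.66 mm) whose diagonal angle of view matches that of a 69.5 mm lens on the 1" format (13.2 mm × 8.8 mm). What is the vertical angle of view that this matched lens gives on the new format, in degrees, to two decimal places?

Sensor diagonal = √(13.2² + 8.8²) = √251.6800 ≈ 15.8644 mm.
Sensor diagonal = √(24.89² + 18.66²) = √967.7077 ≈ 31.1080 mm.
Equal diagonal AOV ⇒ f₂ = f₁ · 31.1080/15.8644 = 69.5 × 1.96087 ≈ 136.2801 mm.
Vertical AOV on the new format = 2·arctan(18.66 / (2 × 136.2801)) = 2·arctan(0.06846) ≈ 7.8329°.

7.83°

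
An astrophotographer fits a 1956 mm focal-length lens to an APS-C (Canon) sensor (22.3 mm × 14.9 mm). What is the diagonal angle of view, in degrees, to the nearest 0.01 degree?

Sensor diagonal = √(22.3² + 14.9²) = √719.3000 ≈ 26.8198 mm.
Angle of view α = 2·arctan(d/2f) with d = 26.8198 mm and f = 1956 mm.
d/2f = 0.00686; arctan(0.00686) ≈ 0.3928°, so α ≈ 0.7856°.

0.79°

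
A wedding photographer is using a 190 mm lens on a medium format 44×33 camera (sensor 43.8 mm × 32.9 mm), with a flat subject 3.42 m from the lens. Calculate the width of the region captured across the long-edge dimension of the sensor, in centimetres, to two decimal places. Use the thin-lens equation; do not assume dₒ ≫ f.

dₒ: 3.42 m = 3420 mm.
Similar triangles through the lens centre give W/dₒ = w/dᵢ; with 1/f = 1/dₒ + 1/dᵢ this gives W = w·(dₒ − f)/f.
W = 43.8 mm × (3420 − 190) / 190 = 43.8 × 17.0000 ≈ 744.600 mm = 74.46 cm.

74.46 cm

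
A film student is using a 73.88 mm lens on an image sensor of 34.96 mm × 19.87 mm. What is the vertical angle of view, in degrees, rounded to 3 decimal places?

Angle of view α = 2·arctan(h/2f) with h = 19.87 mm and f = 73.88 mm.
h/2f = 0.13447; arctan(0.13447) ≈ 7.6589°, so α ≈ 15.3178°.

15.318°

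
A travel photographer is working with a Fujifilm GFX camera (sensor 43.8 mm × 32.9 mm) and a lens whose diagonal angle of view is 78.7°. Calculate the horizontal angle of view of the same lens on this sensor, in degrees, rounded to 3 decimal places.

66.498°

Sensor diagonal = √(43.8² + 32.9²) = √3000.8500 ≈ 54.7800 mm.
From the diagonal AOV: f = 54.7800 / (2·tan(39.35°)) = 54.7800 / 1.63990 ≈ 33.4045 mm.
Horizontal AOV = 2·arctan(43.8 / (2 × 33.4045)) = 2·arctan(0.65560) ≈ 66.4977°.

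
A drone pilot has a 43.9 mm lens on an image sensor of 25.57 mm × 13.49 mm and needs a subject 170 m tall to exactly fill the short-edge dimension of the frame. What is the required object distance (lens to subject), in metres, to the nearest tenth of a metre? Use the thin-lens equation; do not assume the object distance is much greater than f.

W: 170 m = 170000 mm.
Magnification m = h/W = dᵢ/dₒ; combined with 1/f = 1/dₒ + 1/dᵢ this gives dₒ = f·(1 + W/h).
dₒ = 43.9 mm × (1 + 170000/13.49) = 43.9 × 12602.9274 ≈ 553268.511 mm = 553.269 m.

553.3 m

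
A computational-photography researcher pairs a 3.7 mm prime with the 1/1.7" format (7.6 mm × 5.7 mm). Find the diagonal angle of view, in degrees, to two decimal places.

Sensor diagonal = √(7.6² + 5.7²) = √90.2500 ≈ 9.5000 mm.
Angle of view α = 2·arctan(d/2f) with d = 9.5000 mm and f = 3.7 mm.
d/2f = 1.28378; arctan(1.28378) ≈ 52.0833°, so α ≈ 104.1666°.

104.17°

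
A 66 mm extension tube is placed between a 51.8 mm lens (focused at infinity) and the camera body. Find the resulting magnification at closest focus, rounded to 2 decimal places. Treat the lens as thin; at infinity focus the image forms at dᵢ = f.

The tube moves the image plane from f to f + e, so dᵢ = 51.8 + 66 = 117.8 mm. Focus is achieved when 1/f = 1/dₒ + 1/dᵢ, giving dₒ = 1/(1/f − 1/(f+e)).
Magnification m = dᵢ/dₒ = (f+e)·(1/f − 1/(f+e)) = e/f = 66/51.8 ≈ 1.2741.

1.27×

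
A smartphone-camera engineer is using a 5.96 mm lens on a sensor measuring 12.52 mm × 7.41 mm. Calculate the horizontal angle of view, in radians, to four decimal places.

Angle of view α = 2·arctan(w/2f) with w = 12.52 mm and f = 5.96 mm.
w/2f = 1.05034; arctan(1.05034) ≈ 0.8099 rad, so α ≈ 1.6199 rad.

1.6199 rad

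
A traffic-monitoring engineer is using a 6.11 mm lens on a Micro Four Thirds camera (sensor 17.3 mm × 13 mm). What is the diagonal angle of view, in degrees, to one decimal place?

121.1°

Sensor diagonal = √(17.3² + 13²) = √468.2900 ≈ 21.6400 mm.
Angle of view α = 2·arctan(d/2f) with d = 21.6400 mm and f = 6.11 mm.
d/2f = 1.77087; arctan(1.77087) ≈ 60.5468°, so α ≈ 121.0936°.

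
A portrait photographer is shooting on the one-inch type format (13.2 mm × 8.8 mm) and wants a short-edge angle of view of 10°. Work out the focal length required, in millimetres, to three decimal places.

From α = 2·arctan(h/2f) we get f = h / (2·tan(α/2)).
With h = 8.8 mm and α/2 = 5°, tan(α/2) ≈ 0.08749, so f ≈ 8.8 / 0.17498 ≈ 50.2922 mm.

50.292 mm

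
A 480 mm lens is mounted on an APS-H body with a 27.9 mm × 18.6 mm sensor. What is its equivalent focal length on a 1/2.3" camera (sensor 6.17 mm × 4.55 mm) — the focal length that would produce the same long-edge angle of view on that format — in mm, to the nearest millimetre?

106 mm

Equal angle of view means equal width/f ratio, so f₂ = f₁ · (width₂/width₁) = 480 × 6.17/27.9.
f₂ = 480 × 0.22115 ≈ 106.151 mm.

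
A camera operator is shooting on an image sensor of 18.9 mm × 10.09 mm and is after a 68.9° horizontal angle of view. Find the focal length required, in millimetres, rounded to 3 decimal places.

From α = 2·arctan(w/2f) we get f = w / (2·tan(α/2)).
With w = 18.9 mm and α/2 = 34.45°, tan(α/2) ≈ 0.68600, so f ≈ 18.9 / 1.37199 ≈ 13.7756 mm.

13.776 mm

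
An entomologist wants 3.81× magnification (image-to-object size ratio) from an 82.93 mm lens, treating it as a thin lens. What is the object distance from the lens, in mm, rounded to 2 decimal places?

With m = dᵢ/dₒ and 1/f = 1/dₒ + 1/dᵢ, substituting dᵢ = m·dₒ gives 1/f = (1 + 1/m)/dₒ, hence dₒ = f·(1 + 1/m).
dₒ = 82.93 × (1 + 1/3.81) = 82.93 × 1.26247 ≈ 104.696 mm.

104.70 mm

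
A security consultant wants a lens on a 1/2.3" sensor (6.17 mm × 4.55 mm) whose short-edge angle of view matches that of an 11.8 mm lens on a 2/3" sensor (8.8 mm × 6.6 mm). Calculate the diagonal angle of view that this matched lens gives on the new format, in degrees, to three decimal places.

50.459°

Equal short-edge AOV ⇒ f₂ = f₁ · 4.55/6.6 = 11.8 × 0.68939 ≈ 8.1348 mm.
Sensor diagonal = √(6.17² + 4.55²) = √58.7714 ≈ 7.6663 mm.
Diagonal AOV on the new format = 2·arctan(7.6663 / (2 × 8.1348)) = 2·arctan(0.47120) ≈ 50.4595°.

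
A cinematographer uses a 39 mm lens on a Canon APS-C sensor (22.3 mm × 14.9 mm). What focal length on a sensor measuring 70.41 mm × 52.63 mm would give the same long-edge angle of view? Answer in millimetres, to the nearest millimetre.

Equal angle of view means equal width/f ratio, so f₂ = f₁ · (width₂/width₁) = 39 × 70.41/22.3.
f₂ = 39 × 3.15740 ≈ 123.139 mm.

123 mm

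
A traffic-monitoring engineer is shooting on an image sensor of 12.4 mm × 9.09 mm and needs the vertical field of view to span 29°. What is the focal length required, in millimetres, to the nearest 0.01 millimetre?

17.57 mm

From α = 2·arctan(h/2f) we get f = h / (2·tan(α/2)).
With h = 9.09 mm and α/2 = 14.5°, tan(α/2) ≈ 0.25862, so f ≈ 9.09 / 0.51724 ≈ 17.5742 mm.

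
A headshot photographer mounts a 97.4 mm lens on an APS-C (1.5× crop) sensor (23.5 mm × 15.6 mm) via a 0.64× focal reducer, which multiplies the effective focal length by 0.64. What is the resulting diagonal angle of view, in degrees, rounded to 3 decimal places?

Effective focal length f = 97.4 × 0.64 = 62.336 mm.
Sensor diagonal = √(23.5² + 15.6²) = √795.6100 ≈ 28.2066 mm.
α = 2·arctan(28.207 / (2 × 62.336)) = 2·arctan(0.22625) ≈ 25.4966°.

25.497°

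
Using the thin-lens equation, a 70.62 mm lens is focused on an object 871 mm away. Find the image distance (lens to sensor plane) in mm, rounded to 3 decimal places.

1/dᵢ = 1/f − 1/dₒ = 1/70.62 − 1/871 = 0.0130122 mm⁻¹.
dᵢ = 1/0.0130122 ≈ 76.8510 mm.

76.851 mm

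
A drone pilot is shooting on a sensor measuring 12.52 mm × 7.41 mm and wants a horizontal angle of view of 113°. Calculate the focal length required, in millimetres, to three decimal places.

4.143 mm

From α = 2·arctan(w/2f) we get f = w / (2·tan(α/2)).
With w = 12.52 mm and α/2 = 56.5°, tan(α/2) ≈ 1.51084, so f ≈ 12.52 / 3.02167 ≈ 4.1434 mm.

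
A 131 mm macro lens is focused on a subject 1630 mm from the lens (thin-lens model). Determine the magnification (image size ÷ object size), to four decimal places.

Thin lens: 1/f = 1/dₒ + 1/dᵢ → 1/dᵢ = 1/131 − 1/1630 = 0.0070201 mm⁻¹, so dᵢ ≈ 142.4483 mm.
Magnification m = dᵢ/dₒ = 142.4483/1630 ≈ 0.08739.

0.0874×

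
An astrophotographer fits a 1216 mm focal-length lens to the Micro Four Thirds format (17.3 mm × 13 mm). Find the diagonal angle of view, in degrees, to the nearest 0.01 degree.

1.02°

Sensor diagonal = √(17.3² + 13²) = √468.2900 ≈ 21.6400 mm.
Angle of view α = 2·arctan(d/2f) with d = 21.6400 mm and f = 1216 mm.
d/2f = 0.00890; arctan(0.00890) ≈ 0.5098°, so α ≈ 1.0196°.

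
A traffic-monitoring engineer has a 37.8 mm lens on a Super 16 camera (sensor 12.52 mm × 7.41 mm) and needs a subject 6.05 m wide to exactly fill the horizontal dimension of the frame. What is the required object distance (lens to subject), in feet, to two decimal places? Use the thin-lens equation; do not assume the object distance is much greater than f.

W: 6.05 m = 6050 mm.
Magnification m = w/W = dᵢ/dₒ; combined with 1/f = 1/dₒ + 1/dᵢ this gives dₒ = f·(1 + W/w).
dₒ = 37.8 mm × (1 + 6050/12.52) = 37.8 × 484.2268 ≈ 18303.774 mm = 18303.774/304.8 ft = 60.0518 ft.

60.05 ft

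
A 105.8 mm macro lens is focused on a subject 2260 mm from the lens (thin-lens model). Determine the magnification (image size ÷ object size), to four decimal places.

0.0491×

Thin lens: 1/f = 1/dₒ + 1/dᵢ → 1/dᵢ = 1/105.8 − 1/2260 = 0.0090093 mm⁻¹, so dᵢ ≈ 110.9962 mm.
Magnification m = dᵢ/dₒ = 110.9962/2260 ≈ 0.04911.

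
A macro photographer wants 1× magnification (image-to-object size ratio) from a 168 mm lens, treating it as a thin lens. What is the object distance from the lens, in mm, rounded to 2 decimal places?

With m = dᵢ/dₒ and 1/f = 1/dₒ + 1/dᵢ, substituting dᵢ = m·dₒ gives 1/f = (1 + 1/m)/dₒ, hence dₒ = f·(1 + 1/m).
dₒ = 168 × (1 + 1/1) = 168 × 2.00000 ≈ 336.000 mm.

336.00 mm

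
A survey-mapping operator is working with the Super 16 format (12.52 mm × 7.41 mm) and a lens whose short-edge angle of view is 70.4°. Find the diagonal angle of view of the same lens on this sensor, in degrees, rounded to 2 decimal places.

108.34°

From the short-edge AOV: f = 7.41 / (2·tan(35.2°)) = 7.41 / 1.41084 ≈ 5.2522 mm.
Sensor diagonal = √(12.52² + 7.41²) = √211.6585 ≈ 14.5485 mm.
Diagonal AOV = 2·arctan(14.5485 / (2 × 5.2522)) = 2·arctan(1.38500) ≈ 108.3397°.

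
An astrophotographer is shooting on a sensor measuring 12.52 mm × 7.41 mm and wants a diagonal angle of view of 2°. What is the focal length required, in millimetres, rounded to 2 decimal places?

Sensor diagonal = √(12.52² + 7.41²) = √211.6585 ≈ 14.5485 mm.
From α = 2·arctan(d/2f) we get f = d / (2·tan(α/2)).
With d = 14.5485 mm and α/2 = 1°, tan(α/2) ≈ 0.01746, so f ≈ 14.5485 / 0.03491 ≈ 416.7412 mm.

416.74 mm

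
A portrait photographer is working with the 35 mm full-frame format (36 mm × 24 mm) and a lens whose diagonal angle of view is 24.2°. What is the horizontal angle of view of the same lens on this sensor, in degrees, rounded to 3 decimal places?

20.228°

Sensor diagonal = √(36² + 24²) = √1872.0000 ≈ 43.2666 mm.
From the diagonal AOV: f = 43.2666 / (2·tan(12.1°)) = 43.2666 / 0.42876 ≈ 100.9104 mm.
Horizontal AOV = 2·arctan(36 / (2 × 100.9104)) = 2·arctan(0.17838) ≈ 20.2277°.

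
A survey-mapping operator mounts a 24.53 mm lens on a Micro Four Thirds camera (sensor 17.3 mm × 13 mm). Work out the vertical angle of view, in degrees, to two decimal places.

Angle of view α = 2·arctan(h/2f) with h = 13 mm and f = 24.53 mm.
h/2f = 0.26498; arctan(0.26498) ≈ 14.8412°, so α ≈ 29.6825°.

29.68°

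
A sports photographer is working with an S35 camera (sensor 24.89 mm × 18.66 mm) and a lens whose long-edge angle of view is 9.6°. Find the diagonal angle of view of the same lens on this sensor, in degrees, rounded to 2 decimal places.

From the long-edge AOV: f = 24.89 / (2·tan(4.8°)) = 24.89 / 0.16794 ≈ 148.2036 mm.
Sensor diagonal = √(24.89² + 18.66²) = √967.7077 ≈ 31.1080 mm.
Diagonal AOV = 2·arctan(31.1080 / (2 × 148.2036)) = 2·arctan(0.10495) ≈ 11.9825°.

11.98°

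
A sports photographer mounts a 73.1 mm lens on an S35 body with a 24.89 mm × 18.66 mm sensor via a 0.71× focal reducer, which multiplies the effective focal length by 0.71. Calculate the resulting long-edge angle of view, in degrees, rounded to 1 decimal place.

27.0°

Effective focal length f = 73.1 × 0.71 = 51.901 mm.
α = 2·arctan(24.89 / (2 × 51.901)) = 2·arctan(0.23978) ≈ 26.9680°.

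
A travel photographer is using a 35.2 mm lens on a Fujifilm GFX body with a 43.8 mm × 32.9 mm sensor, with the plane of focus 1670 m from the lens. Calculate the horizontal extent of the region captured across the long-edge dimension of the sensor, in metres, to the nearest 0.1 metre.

dₒ: 1670 m = 1.67e+06 mm.
Similar triangles through the lens centre give W/dₒ = w/dᵢ; with 1/f = 1/dₒ + 1/dᵢ this gives W = w·(dₒ − f)/f.
W = 43.8 mm × (1.67e+06 − 35.2) / 35.2 = 43.8 × 47442.1818 ≈ 2077967.564 mm = 2077.97 m.

2078.0 m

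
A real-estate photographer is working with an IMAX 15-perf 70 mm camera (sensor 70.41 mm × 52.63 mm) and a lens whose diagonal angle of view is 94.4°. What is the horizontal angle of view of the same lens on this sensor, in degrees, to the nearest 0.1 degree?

81.7°

Sensor diagonal = √(70.41² + 52.63²) = √7727.4850 ≈ 87.9061 mm.
From the diagonal AOV: f = 87.9061 / (2·tan(47.2°)) = 87.9061 / 2.15980 ≈ 40.7010 mm.
Horizontal AOV = 2·arctan(70.41 / (2 × 40.7010)) = 2·arctan(0.86497) ≈ 81.7174°.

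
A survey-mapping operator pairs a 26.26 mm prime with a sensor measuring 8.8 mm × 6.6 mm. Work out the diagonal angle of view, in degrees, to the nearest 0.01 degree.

23.66°

Sensor diagonal = √(8.8² + 6.6²) = √121.0000 ≈ 11.0000 mm.
Angle of view α = 2·arctan(d/2f) with d = 11.0000 mm and f = 26.26 mm.
d/2f = 0.20944; arctan(0.20944) ≈ 11.8293°, so α ≈ 23.6585°.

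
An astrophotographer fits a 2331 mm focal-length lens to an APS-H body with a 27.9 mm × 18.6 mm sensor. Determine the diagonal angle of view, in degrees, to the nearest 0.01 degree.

Sensor diagonal = √(27.9² + 18.6²) = √1124.3700 ≈ 33.5316 mm.
Angle of view α = 2·arctan(d/2f) with d = 33.5316 mm and f = 2331 mm.
d/2f = 0.00719; arctan(0.00719) ≈ 0.4121°, so α ≈ 0.8242°.

0.82°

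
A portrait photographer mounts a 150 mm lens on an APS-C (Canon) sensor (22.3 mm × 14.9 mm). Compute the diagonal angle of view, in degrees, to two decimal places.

Sensor diagonal = √(22.3² + 14.9²) = √719.3000 ≈ 26.8198 mm.
Angle of view α = 2·arctan(d/2f) with d = 26.8198 mm and f = 150 mm.
d/2f = 0.08940; arctan(0.08940) ≈ 5.1086°, so α ≈ 10.2172°.

10.22°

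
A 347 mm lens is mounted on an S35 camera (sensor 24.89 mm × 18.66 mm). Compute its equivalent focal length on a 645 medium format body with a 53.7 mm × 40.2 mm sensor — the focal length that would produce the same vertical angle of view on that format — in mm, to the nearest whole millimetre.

Equal angle of view means equal height/f ratio, so f₂ = f₁ · (height₂/height₁) = 347 × 40.2/18.66.
f₂ = 347 × 2.15434 ≈ 747.556 mm.

748 mm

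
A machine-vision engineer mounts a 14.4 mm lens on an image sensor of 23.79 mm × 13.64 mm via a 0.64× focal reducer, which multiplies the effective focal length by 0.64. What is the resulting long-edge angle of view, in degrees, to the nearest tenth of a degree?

Effective focal length f = 14.4 × 0.64 = 9.216 mm.
α = 2·arctan(23.79 / (2 × 9.216)) = 2·arctan(1.29069) ≈ 104.4644°.

104.5°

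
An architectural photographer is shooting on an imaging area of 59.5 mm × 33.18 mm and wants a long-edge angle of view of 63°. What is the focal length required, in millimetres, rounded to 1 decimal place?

48.5 mm

From α = 2·arctan(w/2f) we get f = w / (2·tan(α/2)).
With w = 59.5 mm and α/2 = 31.5°, tan(α/2) ≈ 0.61280, so f ≈ 59.5 / 1.22560 ≈ 48.5476 mm.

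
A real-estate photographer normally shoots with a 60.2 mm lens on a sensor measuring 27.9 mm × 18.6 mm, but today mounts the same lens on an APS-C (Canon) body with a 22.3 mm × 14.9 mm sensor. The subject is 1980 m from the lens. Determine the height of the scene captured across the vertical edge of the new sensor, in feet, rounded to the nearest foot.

1608 ft

The focal length stays 60.2 mm; the relevant sensor dimension is now h = 14.9 mm. Object distance dₒ = 1980 m = 1.98e+06 mm.
Thin-lens field height W = h·(dₒ − f)/f = 14.9 × (1.98e+06 − 60.2)/60.2 ≈ 490051.545 mm = 490051.545/304.8 ft = 1607.78 ft.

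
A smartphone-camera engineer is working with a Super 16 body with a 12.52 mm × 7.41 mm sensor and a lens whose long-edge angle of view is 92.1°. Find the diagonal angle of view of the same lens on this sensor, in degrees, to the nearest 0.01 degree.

From the long-edge AOV: f = 12.52 / (2·tan(46.05°)) = 12.52 / 2.07468 ≈ 6.0347 mm.
Sensor diagonal = √(12.52² + 7.41²) = √211.6585 ≈ 14.5485 mm.
Diagonal AOV = 2·arctan(14.5485 / (2 × 6.0347)) = 2·arctan(1.20541) ≈ 100.6423°.

100.64°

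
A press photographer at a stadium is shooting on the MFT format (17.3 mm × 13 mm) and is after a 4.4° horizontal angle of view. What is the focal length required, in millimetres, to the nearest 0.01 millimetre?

225.17 mm

From α = 2·arctan(w/2f) we get f = w / (2·tan(α/2)).
With w = 17.3 mm and α/2 = 2.2°, tan(α/2) ≈ 0.03842, so f ≈ 17.3 / 0.07683 ≈ 225.1659 mm.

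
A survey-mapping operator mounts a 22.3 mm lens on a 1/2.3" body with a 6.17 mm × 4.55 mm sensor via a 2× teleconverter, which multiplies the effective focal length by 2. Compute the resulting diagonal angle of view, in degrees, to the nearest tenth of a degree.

Effective focal length f = 22.3 × 2 = 44.6 mm.
Sensor diagonal = √(6.17² + 4.55²) = √58.7714 ≈ 7.6663 mm.
α = 2·arctan(7.666 / (2 × 44.6)) = 2·arctan(0.08594) ≈ 9.8244°.

9.8°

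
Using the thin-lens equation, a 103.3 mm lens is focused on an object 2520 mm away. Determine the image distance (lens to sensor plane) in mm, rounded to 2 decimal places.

1/dᵢ = 1/f − 1/dₒ = 1/103.3 − 1/2520 = 0.0092837 mm⁻¹.
dᵢ = 1/0.0092837 ≈ 107.7155 mm.

107.72 mm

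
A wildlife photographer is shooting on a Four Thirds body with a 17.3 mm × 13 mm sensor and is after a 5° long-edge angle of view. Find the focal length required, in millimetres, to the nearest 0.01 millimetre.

From α = 2·arctan(w/2f) we get f = w / (2·tan(α/2)).
With w = 17.3 mm and α/2 = 2.5°, tan(α/2) ≈ 0.04366, so f ≈ 17.3 / 0.08732 ≈ 198.1176 mm.

198.12 mm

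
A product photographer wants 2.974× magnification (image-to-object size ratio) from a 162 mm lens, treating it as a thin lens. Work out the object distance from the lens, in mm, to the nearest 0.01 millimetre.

216.47 mm

With m = dᵢ/dₒ and 1/f = 1/dₒ + 1/dᵢ, substituting dᵢ = m·dₒ gives 1/f = (1 + 1/m)/dₒ, hence dₒ = f·(1 + 1/m).
dₒ = 162 × (1 + 1/2.974) = 162 × 1.33625 ≈ 216.472 mm.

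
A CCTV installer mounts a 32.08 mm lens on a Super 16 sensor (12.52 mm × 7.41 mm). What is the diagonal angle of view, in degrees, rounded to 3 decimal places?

Sensor diagonal = √(12.52² + 7.41²) = √211.6585 ≈ 14.5485 mm.
Angle of view α = 2·arctan(d/2f) with d = 14.5485 mm and f = 32.08 mm.
d/2f = 0.22675; arctan(0.22675) ≈ 12.7760°, so α ≈ 25.5519°.

25.552°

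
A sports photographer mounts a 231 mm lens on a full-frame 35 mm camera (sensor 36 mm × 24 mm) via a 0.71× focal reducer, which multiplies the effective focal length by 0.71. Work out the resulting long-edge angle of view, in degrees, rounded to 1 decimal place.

12.5°

Effective focal length f = 231 × 0.71 = 164.01 mm.
α = 2·arctan(36 / (2 × 164.01)) = 2·arctan(0.10975) ≈ 12.5262°.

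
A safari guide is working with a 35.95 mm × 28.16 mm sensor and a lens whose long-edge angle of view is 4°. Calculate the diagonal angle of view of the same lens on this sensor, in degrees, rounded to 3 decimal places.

From the long-edge AOV: f = 35.95 / (2·tan(2°)) = 35.95 / 0.06984 ≈ 514.7367 mm.
Sensor diagonal = √(35.95² + 28.16²) = √2085.3881 ≈ 45.6660 mm.
Diagonal AOV = 2·arctan(45.6660 / (2 × 514.7367)) = 2·arctan(0.04436) ≈ 5.0798°.

5.080°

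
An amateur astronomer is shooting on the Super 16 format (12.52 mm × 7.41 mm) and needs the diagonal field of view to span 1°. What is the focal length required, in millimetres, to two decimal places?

833.55 mm

Sensor diagonal = √(12.52² + 7.41²) = √211.6585 ≈ 14.5485 mm.
From α = 2·arctan(d/2f) we get f = d / (2·tan(α/2)).
With d = 14.5485 mm and α/2 = 0.5°, tan(α/2) ≈ 0.00873, so f ≈ 14.5485 / 0.01745 ≈ 833.5458 mm.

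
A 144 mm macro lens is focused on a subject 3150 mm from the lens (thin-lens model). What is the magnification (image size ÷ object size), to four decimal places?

Thin lens: 1/f = 1/dₒ + 1/dᵢ → 1/dᵢ = 1/144 − 1/3150 = 0.0066270 mm⁻¹, so dᵢ ≈ 150.8982 mm.
Magnification m = dᵢ/dₒ = 150.8982/3150 ≈ 0.04790.

0.0479×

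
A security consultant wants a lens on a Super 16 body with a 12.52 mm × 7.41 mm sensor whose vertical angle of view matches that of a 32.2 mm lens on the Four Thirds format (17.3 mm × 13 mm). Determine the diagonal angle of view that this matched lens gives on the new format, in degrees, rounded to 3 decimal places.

43.240°

Equal vertical AOV ⇒ f₂ = f₁ · 7.41/13 = 32.2 × 0.57000 ≈ 18.3540 mm.
Sensor diagonal = √(12.52² + 7.41²) = √211.6585 ≈ 14.5485 mm.
Diagonal AOV on the new format = 2·arctan(14.5485 / (2 × 18.3540)) = 2·arctan(0.39633) ≈ 43.2398°.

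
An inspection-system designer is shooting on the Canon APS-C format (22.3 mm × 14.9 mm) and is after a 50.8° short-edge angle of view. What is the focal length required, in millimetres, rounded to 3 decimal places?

15.690 mm

From α = 2·arctan(h/2f) we get f = h / (2·tan(α/2)).
With h = 14.9 mm and α/2 = 25.4°, tan(α/2) ≈ 0.47483, so f ≈ 14.9 / 0.94967 ≈ 15.6897 mm.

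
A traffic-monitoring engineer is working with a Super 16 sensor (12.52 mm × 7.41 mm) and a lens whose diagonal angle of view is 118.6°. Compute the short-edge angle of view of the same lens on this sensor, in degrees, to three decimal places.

81.247°

Sensor diagonal = √(12.52² + 7.41²) = √211.6585 ≈ 14.5485 mm.
From the diagonal AOV: f = 14.5485 / (2·tan(59.3°)) = 14.5485 / 3.36838 ≈ 4.3191 mm.
Short-edge AOV = 2·arctan(7.41 / (2 × 4.3191)) = 2·arctan(0.85781) ≈ 81.2468°.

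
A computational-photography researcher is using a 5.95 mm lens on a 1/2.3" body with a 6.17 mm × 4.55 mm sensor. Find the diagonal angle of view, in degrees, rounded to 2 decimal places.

Sensor diagonal = √(6.17² + 4.55²) = √58.7714 ≈ 7.6663 mm.
Angle of view α = 2·arctan(d/2f) with d = 7.6663 mm and f = 5.95 mm.
d/2f = 0.64422; arctan(0.64422) ≈ 32.7906°, so α ≈ 65.5811°.

65.58°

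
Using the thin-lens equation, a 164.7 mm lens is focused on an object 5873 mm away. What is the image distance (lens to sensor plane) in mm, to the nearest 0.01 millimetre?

169.45 mm

1/dᵢ = 1/f − 1/dₒ = 1/164.7 − 1/5873 = 0.0059014 mm⁻¹.
dᵢ = 1/0.0059014 ≈ 169.4520 mm.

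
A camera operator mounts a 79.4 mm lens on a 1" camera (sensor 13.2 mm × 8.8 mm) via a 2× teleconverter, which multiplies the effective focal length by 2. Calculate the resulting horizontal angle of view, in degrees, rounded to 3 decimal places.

4.760°

Effective focal length f = 79.4 × 2 = 158.8 mm.
α = 2·arctan(13.2 / (2 × 158.8)) = 2·arctan(0.04156) ≈ 4.7599°.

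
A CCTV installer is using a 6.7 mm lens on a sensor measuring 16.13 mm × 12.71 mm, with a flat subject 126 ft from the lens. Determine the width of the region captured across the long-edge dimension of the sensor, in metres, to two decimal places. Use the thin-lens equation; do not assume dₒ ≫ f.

dₒ: 126 ft × 304.8 mm/ft = 38404.80 mm.
Similar triangles through the lens centre give W/dₒ = w/dᵢ; with 1/f = 1/dₒ + 1/dᵢ this gives W = w·(dₒ − f)/f.
W = 16.13 mm × (38404.8 − 6.7) / 6.7 = 16.13 × 5731.0595 ≈ 92441.990 mm = 92.442 m.

92.44 m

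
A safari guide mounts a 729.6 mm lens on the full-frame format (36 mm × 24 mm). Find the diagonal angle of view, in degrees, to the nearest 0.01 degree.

3.40°

Sensor diagonal = √(36² + 24²) = √1872.0000 ≈ 43.2666 mm.
Angle of view α = 2·arctan(d/2f) with d = 43.2666 mm and f = 729.6 mm.
d/2f = 0.02965; arctan(0.02965) ≈ 1.6984°, so α ≈ 3.3967°.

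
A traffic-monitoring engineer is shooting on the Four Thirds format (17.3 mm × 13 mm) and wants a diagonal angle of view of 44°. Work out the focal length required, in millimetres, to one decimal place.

26.8 mm

Sensor diagonal = √(17.3² + 13²) = √468.2900 ≈ 21.6400 mm.
From α = 2·arctan(d/2f) we get f = d / (2·tan(α/2)).
With d = 21.6400 mm and α/2 = 22°, tan(α/2) ≈ 0.40403, so f ≈ 21.6400 / 0.80805 ≈ 26.7805 mm.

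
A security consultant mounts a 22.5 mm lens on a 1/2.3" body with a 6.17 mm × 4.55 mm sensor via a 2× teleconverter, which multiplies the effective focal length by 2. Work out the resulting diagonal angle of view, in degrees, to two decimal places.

Effective focal length f = 22.5 × 2 = 45 mm.
Sensor diagonal = √(6.17² + 4.55²) = √58.7714 ≈ 7.6663 mm.
α = 2·arctan(7.666 / (2 × 45)) = 2·arctan(0.08518) ≈ 9.7375°.

9.74°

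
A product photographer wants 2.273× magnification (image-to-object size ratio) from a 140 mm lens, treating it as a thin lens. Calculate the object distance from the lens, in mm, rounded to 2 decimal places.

With m = dᵢ/dₒ and 1/f = 1/dₒ + 1/dᵢ, substituting dᵢ = m·dₒ gives 1/f = (1 + 1/m)/dₒ, hence dₒ = f·(1 + 1/m).
dₒ = 140 × (1 + 1/2.273) = 140 × 1.43995 ≈ 201.593 mm.

201.59 mm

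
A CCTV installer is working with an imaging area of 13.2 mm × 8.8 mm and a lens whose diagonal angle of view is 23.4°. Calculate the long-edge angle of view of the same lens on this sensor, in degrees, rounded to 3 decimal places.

Sensor diagonal = √(13.2² + 8.8²) = √251.6800 ≈ 15.8644 mm.
From the diagonal AOV: f = 15.8644 / (2·tan(11.7°)) = 15.8644 / 0.41418 ≈ 38.3032 mm.
Long-edge AOV = 2·arctan(13.2 / (2 × 38.3032)) = 2·arctan(0.17231) ≈ 19.5532°.

19.553°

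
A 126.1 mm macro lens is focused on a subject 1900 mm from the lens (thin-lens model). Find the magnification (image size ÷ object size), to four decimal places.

0.0711×

Thin lens: 1/f = 1/dₒ + 1/dᵢ → 1/dᵢ = 1/126.1 − 1/1900 = 0.0074039 mm⁻¹, so dᵢ ≈ 135.0640 mm.
Magnification m = dᵢ/dₒ = 135.0640/1900 ≈ 0.07109.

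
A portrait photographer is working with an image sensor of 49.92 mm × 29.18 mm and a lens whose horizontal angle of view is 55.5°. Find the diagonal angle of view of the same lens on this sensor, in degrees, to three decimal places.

From the horizontal AOV: f = 49.92 / (2·tan(27.75°)) = 49.92 / 1.05225 ≈ 47.4412 mm.
Sensor diagonal = √(49.92² + 29.18²) = √3343.4788 ≈ 57.8228 mm.
Diagonal AOV = 2·arctan(57.8228 / (2 × 47.4412)) = 2·arctan(0.60942) ≈ 62.7176°.

62.718°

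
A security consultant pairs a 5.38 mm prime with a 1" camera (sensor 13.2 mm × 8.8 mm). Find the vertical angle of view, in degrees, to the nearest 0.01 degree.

78.56°

Angle of view α = 2·arctan(h/2f) with h = 8.8 mm and f = 5.38 mm.
h/2f = 0.81784; arctan(0.81784) ≈ 39.2778°, so α ≈ 78.5556°.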